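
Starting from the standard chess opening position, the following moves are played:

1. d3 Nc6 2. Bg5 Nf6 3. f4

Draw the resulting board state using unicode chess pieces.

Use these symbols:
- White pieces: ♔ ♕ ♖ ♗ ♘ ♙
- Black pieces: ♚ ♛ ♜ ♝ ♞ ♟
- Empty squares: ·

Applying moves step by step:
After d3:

♜ ♞ ♝ ♛ ♚ ♝ ♞ ♜
♟ ♟ ♟ ♟ ♟ ♟ ♟ ♟
· · · · · · · ·
· · · · · · · ·
· · · · · · · ·
· · · ♙ · · · ·
♙ ♙ ♙ · ♙ ♙ ♙ ♙
♖ ♘ ♗ ♕ ♔ ♗ ♘ ♖


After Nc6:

♜ · ♝ ♛ ♚ ♝ ♞ ♜
♟ ♟ ♟ ♟ ♟ ♟ ♟ ♟
· · ♞ · · · · ·
· · · · · · · ·
· · · · · · · ·
· · · ♙ · · · ·
♙ ♙ ♙ · ♙ ♙ ♙ ♙
♖ ♘ ♗ ♕ ♔ ♗ ♘ ♖


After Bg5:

♜ · ♝ ♛ ♚ ♝ ♞ ♜
♟ ♟ ♟ ♟ ♟ ♟ ♟ ♟
· · ♞ · · · · ·
· · · · · · ♗ ·
· · · · · · · ·
· · · ♙ · · · ·
♙ ♙ ♙ · ♙ ♙ ♙ ♙
♖ ♘ · ♕ ♔ ♗ ♘ ♖


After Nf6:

♜ · ♝ ♛ ♚ ♝ · ♜
♟ ♟ ♟ ♟ ♟ ♟ ♟ ♟
· · ♞ · · ♞ · ·
· · · · · · ♗ ·
· · · · · · · ·
· · · ♙ · · · ·
♙ ♙ ♙ · ♙ ♙ ♙ ♙
♖ ♘ · ♕ ♔ ♗ ♘ ♖


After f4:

♜ · ♝ ♛ ♚ ♝ · ♜
♟ ♟ ♟ ♟ ♟ ♟ ♟ ♟
· · ♞ · · ♞ · ·
· · · · · · ♗ ·
· · · · · ♙ · ·
· · · ♙ · · · ·
♙ ♙ ♙ · ♙ · ♙ ♙
♖ ♘ · ♕ ♔ ♗ ♘ ♖



  a b c d e f g h
  ─────────────────
8│♜ · ♝ ♛ ♚ ♝ · ♜│8
7│♟ ♟ ♟ ♟ ♟ ♟ ♟ ♟│7
6│· · ♞ · · ♞ · ·│6
5│· · · · · · ♗ ·│5
4│· · · · · ♙ · ·│4
3│· · · ♙ · · · ·│3
2│♙ ♙ ♙ · ♙ · ♙ ♙│2
1│♖ ♘ · ♕ ♔ ♗ ♘ ♖│1
  ─────────────────
  a b c d e f g h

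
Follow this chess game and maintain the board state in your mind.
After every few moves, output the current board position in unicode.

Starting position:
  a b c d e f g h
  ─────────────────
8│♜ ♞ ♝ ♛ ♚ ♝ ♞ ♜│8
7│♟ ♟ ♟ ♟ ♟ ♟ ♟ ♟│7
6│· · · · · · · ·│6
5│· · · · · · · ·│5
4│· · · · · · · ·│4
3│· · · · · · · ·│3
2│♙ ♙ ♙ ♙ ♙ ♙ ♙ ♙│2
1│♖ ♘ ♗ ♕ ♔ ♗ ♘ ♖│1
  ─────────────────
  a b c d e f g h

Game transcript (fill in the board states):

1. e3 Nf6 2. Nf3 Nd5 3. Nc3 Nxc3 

  a b c d e f g h
  ─────────────────
8│♜ ♞ ♝ ♛ ♚ ♝ · ♜│8
7│♟ ♟ ♟ ♟ ♟ ♟ ♟ ♟│7
6│· · · · · · · ·│6
5│· · · · · · · ·│5
4│· · · · · · · ·│4
3│· · ♞ · ♙ ♘ · ·│3
2│♙ ♙ ♙ ♙ · ♙ ♙ ♙│2
1│♖ · ♗ ♕ ♔ ♗ · ♖│1
  ─────────────────
  a b c d e f g h

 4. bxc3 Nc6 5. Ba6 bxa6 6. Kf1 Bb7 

  a b c d e f g h
  ─────────────────
8│♜ · · ♛ ♚ ♝ · ♜│8
7│♟ ♝ ♟ ♟ ♟ ♟ ♟ ♟│7
6│♟ · ♞ · · · · ·│6
5│· · · · · · · ·│5
4│· · · · · · · ·│4
3│· · ♙ · ♙ ♘ · ·│3
2│♙ · ♙ ♙ · ♙ ♙ ♙│2
1│♖ · ♗ ♕ · ♔ · ♖│1
  ─────────────────
  a b c d e f g h

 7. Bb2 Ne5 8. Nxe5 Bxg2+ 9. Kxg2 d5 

  a b c d e f g h
  ─────────────────
8│♜ · · ♛ ♚ ♝ · ♜│8
7│♟ · ♟ · ♟ ♟ ♟ ♟│7
6│♟ · · · · · · ·│6
5│· · · ♟ ♘ · · ·│5
4│· · · · · · · ·│4
3│· · ♙ · ♙ · · ·│3
2│♙ ♗ ♙ ♙ · ♙ ♔ ♙│2
1│♖ · · ♕ · · · ♖│1
  ─────────────────
  a b c d e f g h

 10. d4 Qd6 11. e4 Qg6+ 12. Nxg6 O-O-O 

  a b c d e f g h
  ─────────────────
8│· · ♚ ♜ · ♝ · ♜│8
7│♟ · ♟ · ♟ ♟ ♟ ♟│7
6│♟ · · · · · ♘ ·│6
5│· · · ♟ · · · ·│5
4│· · · ♙ ♙ · · ·│4
3│· · ♙ · · · · ·│3
2│♙ ♗ ♙ · · ♙ ♔ ♙│2
1│♖ · · ♕ · · · ♖│1
  ─────────────────
  a b c d e f g h

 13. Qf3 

  a b c d e f g h
  ─────────────────
8│· · ♚ ♜ · ♝ · ♜│8
7│♟ · ♟ · ♟ ♟ ♟ ♟│7
6│♟ · · · · · ♘ ·│6
5│· · · ♟ · · · ·│5
4│· · · ♙ ♙ · · ·│4
3│· · ♙ · · ♕ · ·│3
2│♙ ♗ ♙ · · ♙ ♔ ♙│2
1│♖ · · · · · · ♖│1
  ─────────────────
  a b c d e f g h


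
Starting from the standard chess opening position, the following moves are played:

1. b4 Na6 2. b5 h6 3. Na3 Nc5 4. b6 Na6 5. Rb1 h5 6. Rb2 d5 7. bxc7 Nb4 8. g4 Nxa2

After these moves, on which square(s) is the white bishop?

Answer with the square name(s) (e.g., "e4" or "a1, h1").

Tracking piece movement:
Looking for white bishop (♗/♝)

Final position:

  a b c d e f g h
  ─────────────────
8│♜ · ♝ ♛ ♚ ♝ ♞ ♜│8
7│♟ ♟ ♙ · ♟ ♟ ♟ ·│7
6│· · · · · · · ·│6
5│· · · ♟ · · · ♟│5
4│· · · · · · ♙ ·│4
3│♘ · · · · · · ·│3
2│♞ ♖ ♙ ♙ ♙ ♙ · ♙│2
1│· · ♗ ♕ ♔ ♗ ♘ ♖│1
  ─────────────────
  a b c d e f g h


c1, f1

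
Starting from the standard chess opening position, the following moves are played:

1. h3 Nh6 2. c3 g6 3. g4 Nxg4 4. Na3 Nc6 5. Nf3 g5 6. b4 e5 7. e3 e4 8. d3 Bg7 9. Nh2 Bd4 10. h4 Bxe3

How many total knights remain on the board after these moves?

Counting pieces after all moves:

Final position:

  a b c d e f g h
  ─────────────────
8│♜ · ♝ ♛ ♚ · · ♜│8
7│♟ ♟ ♟ ♟ · ♟ · ♟│7
6│· · ♞ · · · · ·│6
5│· · · · · · ♟ ·│5
4│· ♙ · · ♟ · ♞ ♙│4
3│♘ · ♙ ♙ ♝ · · ·│3
2│♙ · · · · ♙ · ♘│2
1│♖ · ♗ ♕ ♔ ♗ · ♖│1
  ─────────────────
  a b c d e f g h


4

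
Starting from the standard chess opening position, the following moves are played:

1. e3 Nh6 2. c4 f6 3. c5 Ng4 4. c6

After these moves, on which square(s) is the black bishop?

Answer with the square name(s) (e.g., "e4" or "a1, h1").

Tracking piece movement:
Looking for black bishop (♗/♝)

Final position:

  a b c d e f g h
  ─────────────────
8│♜ ♞ ♝ ♛ ♚ ♝ · ♜│8
7│♟ ♟ ♟ ♟ ♟ · ♟ ♟│7
6│· · ♙ · · ♟ · ·│6
5│· · · · · · · ·│5
4│· · · · · · ♞ ·│4
3│· · · · ♙ · · ·│3
2│♙ ♙ · ♙ · ♙ ♙ ♙│2
1│♖ ♘ ♗ ♕ ♔ ♗ ♘ ♖│1
  ─────────────────
  a b c d e f g h


c8, f8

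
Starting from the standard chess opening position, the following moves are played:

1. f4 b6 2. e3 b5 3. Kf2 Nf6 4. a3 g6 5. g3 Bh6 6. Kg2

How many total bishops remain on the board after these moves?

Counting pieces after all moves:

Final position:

  a b c d e f g h
  ─────────────────
8│♜ ♞ ♝ ♛ ♚ · · ♜│8
7│♟ · ♟ ♟ ♟ ♟ · ♟│7
6│· · · · · ♞ ♟ ♝│6
5│· ♟ · · · · · ·│5
4│· · · · · ♙ · ·│4
3│♙ · · · ♙ · ♙ ·│3
2│· ♙ ♙ ♙ · · ♔ ♙│2
1│♖ ♘ ♗ ♕ · ♗ ♘ ♖│1
  ─────────────────
  a b c d e f g h


4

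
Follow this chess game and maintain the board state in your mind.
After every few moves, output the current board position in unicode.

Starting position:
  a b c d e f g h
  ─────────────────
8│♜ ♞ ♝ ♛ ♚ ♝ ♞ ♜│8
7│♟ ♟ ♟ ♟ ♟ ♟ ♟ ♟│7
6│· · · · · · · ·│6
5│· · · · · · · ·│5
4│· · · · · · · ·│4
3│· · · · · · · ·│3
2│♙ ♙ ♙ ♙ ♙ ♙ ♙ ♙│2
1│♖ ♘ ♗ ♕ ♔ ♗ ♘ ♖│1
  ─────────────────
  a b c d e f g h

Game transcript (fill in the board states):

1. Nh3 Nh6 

  a b c d e f g h
  ─────────────────
8│♜ ♞ ♝ ♛ ♚ ♝ · ♜│8
7│♟ ♟ ♟ ♟ ♟ ♟ ♟ ♟│7
6│· · · · · · · ♞│6
5│· · · · · · · ·│5
4│· · · · · · · ·│4
3│· · · · · · · ♘│3
2│♙ ♙ ♙ ♙ ♙ ♙ ♙ ♙│2
1│♖ ♘ ♗ ♕ ♔ ♗ · ♖│1
  ─────────────────
  a b c d e f g h

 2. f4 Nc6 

  a b c d e f g h
  ─────────────────
8│♜ · ♝ ♛ ♚ ♝ · ♜│8
7│♟ ♟ ♟ ♟ ♟ ♟ ♟ ♟│7
6│· · ♞ · · · · ♞│6
5│· · · · · · · ·│5
4│· · · · · ♙ · ·│4
3│· · · · · · · ♘│3
2│♙ ♙ ♙ ♙ ♙ · ♙ ♙│2
1│♖ ♘ ♗ ♕ ♔ ♗ · ♖│1
  ─────────────────
  a b c d e f g h

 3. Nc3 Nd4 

  a b c d e f g h
  ─────────────────
8│♜ · ♝ ♛ ♚ ♝ · ♜│8
7│♟ ♟ ♟ ♟ ♟ ♟ ♟ ♟│7
6│· · · · · · · ♞│6
5│· · · · · · · ·│5
4│· · · ♞ · ♙ · ·│4
3│· · ♘ · · · · ♘│3
2│♙ ♙ ♙ ♙ ♙ · ♙ ♙│2
1│♖ · ♗ ♕ ♔ ♗ · ♖│1
  ─────────────────
  a b c d e f g h

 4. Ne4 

  a b c d e f g h
  ─────────────────
8│♜ · ♝ ♛ ♚ ♝ · ♜│8
7│♟ ♟ ♟ ♟ ♟ ♟ ♟ ♟│7
6│· · · · · · · ♞│6
5│· · · · · · · ·│5
4│· · · ♞ ♘ ♙ · ·│4
3│· · · · · · · ♘│3
2│♙ ♙ ♙ ♙ ♙ · ♙ ♙│2
1│♖ · ♗ ♕ ♔ ♗ · ♖│1
  ─────────────────
  a b c d e f g h


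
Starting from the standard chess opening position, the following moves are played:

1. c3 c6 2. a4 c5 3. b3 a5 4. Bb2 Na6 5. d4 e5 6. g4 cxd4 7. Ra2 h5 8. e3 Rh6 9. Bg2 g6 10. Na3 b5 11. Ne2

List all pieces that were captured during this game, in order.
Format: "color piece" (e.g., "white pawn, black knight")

Tracking captures:
  cxd4: captured white pawn

white pawn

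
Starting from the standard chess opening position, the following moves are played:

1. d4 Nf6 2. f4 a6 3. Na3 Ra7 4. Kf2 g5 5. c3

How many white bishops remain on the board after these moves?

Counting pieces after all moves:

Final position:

  a b c d e f g h
  ─────────────────
8│· ♞ ♝ ♛ ♚ ♝ · ♜│8
7│♜ ♟ ♟ ♟ ♟ ♟ · ♟│7
6│♟ · · · · ♞ · ·│6
5│· · · · · · ♟ ·│5
4│· · · ♙ · ♙ · ·│4
3│♘ · ♙ · · · · ·│3
2│♙ ♙ · · ♙ ♔ ♙ ♙│2
1│♖ · ♗ ♕ · ♗ ♘ ♖│1
  ─────────────────
  a b c d e f g h


2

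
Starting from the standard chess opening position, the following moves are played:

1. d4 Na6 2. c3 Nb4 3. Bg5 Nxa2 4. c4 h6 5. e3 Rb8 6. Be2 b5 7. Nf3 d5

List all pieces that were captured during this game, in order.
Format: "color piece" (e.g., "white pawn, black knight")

Tracking captures:
  Nxa2: captured white pawn

white pawn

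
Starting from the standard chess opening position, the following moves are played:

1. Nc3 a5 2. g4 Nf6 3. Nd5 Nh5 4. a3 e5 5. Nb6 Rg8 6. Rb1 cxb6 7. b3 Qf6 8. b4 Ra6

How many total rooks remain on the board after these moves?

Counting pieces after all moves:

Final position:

  a b c d e f g h
  ─────────────────
8│· ♞ ♝ · ♚ ♝ ♜ ·│8
7│· ♟ · ♟ · ♟ ♟ ♟│7
6│♜ ♟ · · · ♛ · ·│6
5│♟ · · · ♟ · · ♞│5
4│· ♙ · · · · ♙ ·│4
3│♙ · · · · · · ·│3
2│· · ♙ ♙ ♙ ♙ · ♙│2
1│· ♖ ♗ ♕ ♔ ♗ ♘ ♖│1
  ─────────────────
  a b c d e f g h


4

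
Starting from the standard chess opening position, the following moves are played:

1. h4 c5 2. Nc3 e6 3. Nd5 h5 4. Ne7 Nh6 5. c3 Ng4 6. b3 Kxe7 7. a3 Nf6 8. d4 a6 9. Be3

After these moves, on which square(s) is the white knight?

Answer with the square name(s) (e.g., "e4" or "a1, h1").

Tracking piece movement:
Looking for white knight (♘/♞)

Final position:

  a b c d e f g h
  ─────────────────
8│♜ ♞ ♝ ♛ · ♝ · ♜│8
7│· ♟ · ♟ ♚ ♟ ♟ ·│7
6│♟ · · · ♟ ♞ · ·│6
5│· · ♟ · · · · ♟│5
4│· · · ♙ · · · ♙│4
3│♙ ♙ ♙ · ♗ · · ·│3
2│· · · · ♙ ♙ ♙ ·│2
1│♖ · · ♕ ♔ ♗ ♘ ♖│1
  ─────────────────
  a b c d e f g h


g1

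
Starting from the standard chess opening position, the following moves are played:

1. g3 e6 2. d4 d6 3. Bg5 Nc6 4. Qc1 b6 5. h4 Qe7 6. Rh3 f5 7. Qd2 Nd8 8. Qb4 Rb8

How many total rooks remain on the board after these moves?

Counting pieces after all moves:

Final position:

  a b c d e f g h
  ─────────────────
8│· ♜ ♝ ♞ ♚ ♝ ♞ ♜│8
7│♟ · ♟ · ♛ · ♟ ♟│7
6│· ♟ · ♟ ♟ · · ·│6
5│· · · · · ♟ ♗ ·│5
4│· ♕ · ♙ · · · ♙│4
3│· · · · · · ♙ ♖│3
2│♙ ♙ ♙ · ♙ ♙ · ·│2
1│♖ ♘ · · ♔ ♗ ♘ ·│1
  ─────────────────
  a b c d e f g h


4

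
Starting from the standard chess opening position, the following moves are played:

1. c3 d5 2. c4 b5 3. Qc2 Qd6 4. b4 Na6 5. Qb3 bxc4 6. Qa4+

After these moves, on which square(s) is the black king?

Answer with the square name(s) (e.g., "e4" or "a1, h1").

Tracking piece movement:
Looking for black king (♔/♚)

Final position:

  a b c d e f g h
  ─────────────────
8│♜ · ♝ · ♚ ♝ ♞ ♜│8
7│♟ · ♟ · ♟ ♟ ♟ ♟│7
6│♞ · · ♛ · · · ·│6
5│· · · ♟ · · · ·│5
4│♕ ♙ ♟ · · · · ·│4
3│· · · · · · · ·│3
2│♙ · · ♙ ♙ ♙ ♙ ♙│2
1│♖ ♘ ♗ · ♔ ♗ ♘ ♖│1
  ─────────────────
  a b c d e f g h


e8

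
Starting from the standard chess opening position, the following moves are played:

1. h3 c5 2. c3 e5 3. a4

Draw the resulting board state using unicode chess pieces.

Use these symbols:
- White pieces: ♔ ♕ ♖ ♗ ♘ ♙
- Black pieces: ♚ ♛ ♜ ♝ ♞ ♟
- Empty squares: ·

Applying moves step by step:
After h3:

♜ ♞ ♝ ♛ ♚ ♝ ♞ ♜
♟ ♟ ♟ ♟ ♟ ♟ ♟ ♟
· · · · · · · ·
· · · · · · · ·
· · · · · · · ·
· · · · · · · ♙
♙ ♙ ♙ ♙ ♙ ♙ ♙ ·
♖ ♘ ♗ ♕ ♔ ♗ ♘ ♖


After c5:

♜ ♞ ♝ ♛ ♚ ♝ ♞ ♜
♟ ♟ · ♟ ♟ ♟ ♟ ♟
· · · · · · · ·
· · ♟ · · · · ·
· · · · · · · ·
· · · · · · · ♙
♙ ♙ ♙ ♙ ♙ ♙ ♙ ·
♖ ♘ ♗ ♕ ♔ ♗ ♘ ♖


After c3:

♜ ♞ ♝ ♛ ♚ ♝ ♞ ♜
♟ ♟ · ♟ ♟ ♟ ♟ ♟
· · · · · · · ·
· · ♟ · · · · ·
· · · · · · · ·
· · ♙ · · · · ♙
♙ ♙ · ♙ ♙ ♙ ♙ ·
♖ ♘ ♗ ♕ ♔ ♗ ♘ ♖


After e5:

♜ ♞ ♝ ♛ ♚ ♝ ♞ ♜
♟ ♟ · ♟ · ♟ ♟ ♟
· · · · · · · ·
· · ♟ · ♟ · · ·
· · · · · · · ·
· · ♙ · · · · ♙
♙ ♙ · ♙ ♙ ♙ ♙ ·
♖ ♘ ♗ ♕ ♔ ♗ ♘ ♖


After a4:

♜ ♞ ♝ ♛ ♚ ♝ ♞ ♜
♟ ♟ · ♟ · ♟ ♟ ♟
· · · · · · · ·
· · ♟ · ♟ · · ·
♙ · · · · · · ·
· · ♙ · · · · ♙
· ♙ · ♙ ♙ ♙ ♙ ·
♖ ♘ ♗ ♕ ♔ ♗ ♘ ♖



  a b c d e f g h
  ─────────────────
8│♜ ♞ ♝ ♛ ♚ ♝ ♞ ♜│8
7│♟ ♟ · ♟ · ♟ ♟ ♟│7
6│· · · · · · · ·│6
5│· · ♟ · ♟ · · ·│5
4│♙ · · · · · · ·│4
3│· · ♙ · · · · ♙│3
2│· ♙ · ♙ ♙ ♙ ♙ ·│2
1│♖ ♘ ♗ ♕ ♔ ♗ ♘ ♖│1
  ─────────────────
  a b c d e f g h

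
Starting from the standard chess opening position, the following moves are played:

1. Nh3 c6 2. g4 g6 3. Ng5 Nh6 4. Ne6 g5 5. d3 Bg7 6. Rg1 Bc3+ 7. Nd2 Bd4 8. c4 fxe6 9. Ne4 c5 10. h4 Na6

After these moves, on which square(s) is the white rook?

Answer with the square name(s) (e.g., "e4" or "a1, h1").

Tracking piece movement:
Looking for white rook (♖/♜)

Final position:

  a b c d e f g h
  ─────────────────
8│♜ · ♝ ♛ ♚ · · ♜│8
7│♟ ♟ · ♟ ♟ · · ♟│7
6│♞ · · · ♟ · · ♞│6
5│· · ♟ · · · ♟ ·│5
4│· · ♙ ♝ ♘ · ♙ ♙│4
3│· · · ♙ · · · ·│3
2│♙ ♙ · · ♙ ♙ · ·│2
1│♖ · ♗ ♕ ♔ ♗ ♖ ·│1
  ─────────────────
  a b c d e f g h


a1, g1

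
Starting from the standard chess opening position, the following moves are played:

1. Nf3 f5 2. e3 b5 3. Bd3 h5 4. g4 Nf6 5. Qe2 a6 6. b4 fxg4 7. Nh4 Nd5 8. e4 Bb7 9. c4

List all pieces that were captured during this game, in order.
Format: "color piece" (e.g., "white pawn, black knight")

Tracking captures:
  fxg4: captured white pawn

white pawn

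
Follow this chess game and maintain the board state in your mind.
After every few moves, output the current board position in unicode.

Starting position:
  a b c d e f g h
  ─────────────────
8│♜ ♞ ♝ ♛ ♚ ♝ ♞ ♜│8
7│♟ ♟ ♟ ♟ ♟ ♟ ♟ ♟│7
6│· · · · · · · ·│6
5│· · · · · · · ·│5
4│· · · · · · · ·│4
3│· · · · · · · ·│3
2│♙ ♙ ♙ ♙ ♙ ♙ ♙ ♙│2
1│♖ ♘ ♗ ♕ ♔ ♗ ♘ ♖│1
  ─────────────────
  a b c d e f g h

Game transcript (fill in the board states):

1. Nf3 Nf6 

  a b c d e f g h
  ─────────────────
8│♜ ♞ ♝ ♛ ♚ ♝ · ♜│8
7│♟ ♟ ♟ ♟ ♟ ♟ ♟ ♟│7
6│· · · · · ♞ · ·│6
5│· · · · · · · ·│5
4│· · · · · · · ·│4
3│· · · · · ♘ · ·│3
2│♙ ♙ ♙ ♙ ♙ ♙ ♙ ♙│2
1│♖ ♘ ♗ ♕ ♔ ♗ · ♖│1
  ─────────────────
  a b c d e f g h

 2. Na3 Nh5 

  a b c d e f g h
  ─────────────────
8│♜ ♞ ♝ ♛ ♚ ♝ · ♜│8
7│♟ ♟ ♟ ♟ ♟ ♟ ♟ ♟│7
6│· · · · · · · ·│6
5│· · · · · · · ♞│5
4│· · · · · · · ·│4
3│♘ · · · · ♘ · ·│3
2│♙ ♙ ♙ ♙ ♙ ♙ ♙ ♙│2
1│♖ · ♗ ♕ ♔ ♗ · ♖│1
  ─────────────────
  a b c d e f g h

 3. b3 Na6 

  a b c d e f g h
  ─────────────────
8│♜ · ♝ ♛ ♚ ♝ · ♜│8
7│♟ ♟ ♟ ♟ ♟ ♟ ♟ ♟│7
6│♞ · · · · · · ·│6
5│· · · · · · · ♞│5
4│· · · · · · · ·│4
3│♘ ♙ · · · ♘ · ·│3
2│♙ · ♙ ♙ ♙ ♙ ♙ ♙│2
1│♖ · ♗ ♕ ♔ ♗ · ♖│1
  ─────────────────
  a b c d e f g h

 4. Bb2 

  a b c d e f g h
  ─────────────────
8│♜ · ♝ ♛ ♚ ♝ · ♜│8
7│♟ ♟ ♟ ♟ ♟ ♟ ♟ ♟│7
6│♞ · · · · · · ·│6
5│· · · · · · · ♞│5
4│· · · · · · · ·│4
3│♘ ♙ · · · ♘ · ·│3
2│♙ ♗ ♙ ♙ ♙ ♙ ♙ ♙│2
1│♖ · · ♕ ♔ ♗ · ♖│1
  ─────────────────
  a b c d e f g h


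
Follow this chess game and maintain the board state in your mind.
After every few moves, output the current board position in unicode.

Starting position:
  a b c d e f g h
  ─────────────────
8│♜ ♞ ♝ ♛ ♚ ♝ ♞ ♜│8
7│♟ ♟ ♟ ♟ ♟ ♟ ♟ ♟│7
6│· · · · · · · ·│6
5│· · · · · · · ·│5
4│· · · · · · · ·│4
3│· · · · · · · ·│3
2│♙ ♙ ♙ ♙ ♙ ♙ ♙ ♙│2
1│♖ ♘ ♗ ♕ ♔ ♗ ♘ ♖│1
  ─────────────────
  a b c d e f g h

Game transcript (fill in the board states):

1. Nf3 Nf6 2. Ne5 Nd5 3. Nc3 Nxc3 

  a b c d e f g h
  ─────────────────
8│♜ ♞ ♝ ♛ ♚ ♝ · ♜│8
7│♟ ♟ ♟ ♟ ♟ ♟ ♟ ♟│7
6│· · · · · · · ·│6
5│· · · · ♘ · · ·│5
4│· · · · · · · ·│4
3│· · ♞ · · · · ·│3
2│♙ ♙ ♙ ♙ ♙ ♙ ♙ ♙│2
1│♖ · ♗ ♕ ♔ ♗ · ♖│1
  ─────────────────
  a b c d e f g h

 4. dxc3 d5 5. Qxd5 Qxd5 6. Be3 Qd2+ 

  a b c d e f g h
  ─────────────────
8│♜ ♞ ♝ · ♚ ♝ · ♜│8
7│♟ ♟ ♟ · ♟ ♟ ♟ ♟│7
6│· · · · · · · ·│6
5│· · · · ♘ · · ·│5
4│· · · · · · · ·│4
3│· · ♙ · ♗ · · ·│3
2│♙ ♙ ♙ ♛ ♙ ♙ ♙ ♙│2
1│♖ · · · ♔ ♗ · ♖│1
  ─────────────────
  a b c d e f g h

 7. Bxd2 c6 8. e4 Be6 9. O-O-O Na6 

  a b c d e f g h
  ─────────────────
8│♜ · · · ♚ ♝ · ♜│8
7│♟ ♟ · · ♟ ♟ ♟ ♟│7
6│♞ · ♟ · ♝ · · ·│6
5│· · · · ♘ · · ·│5
4│· · · · ♙ · · ·│4
3│· · ♙ · · · · ·│3
2│♙ ♙ ♙ ♗ · ♙ ♙ ♙│2
1│· · ♔ ♖ · ♗ · ♖│1
  ─────────────────
  a b c d e f g h

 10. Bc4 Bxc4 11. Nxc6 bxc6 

  a b c d e f g h
  ─────────────────
8│♜ · · · ♚ ♝ · ♜│8
7│♟ · · · ♟ ♟ ♟ ♟│7
6│♞ · ♟ · · · · ·│6
5│· · · · · · · ·│5
4│· · ♝ · ♙ · · ·│4
3│· · ♙ · · · · ·│3
2│♙ ♙ ♙ ♗ · ♙ ♙ ♙│2
1│· · ♔ ♖ · · · ♖│1
  ─────────────────
  a b c d e f g h


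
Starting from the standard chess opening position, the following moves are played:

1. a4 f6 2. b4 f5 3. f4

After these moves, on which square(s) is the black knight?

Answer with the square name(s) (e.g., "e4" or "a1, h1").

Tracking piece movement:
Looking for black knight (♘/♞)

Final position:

  a b c d e f g h
  ─────────────────
8│♜ ♞ ♝ ♛ ♚ ♝ ♞ ♜│8
7│♟ ♟ ♟ ♟ ♟ · ♟ ♟│7
6│· · · · · · · ·│6
5│· · · · · ♟ · ·│5
4│♙ ♙ · · · ♙ · ·│4
3│· · · · · · · ·│3
2│· · ♙ ♙ ♙ · ♙ ♙│2
1│♖ ♘ ♗ ♕ ♔ ♗ ♘ ♖│1
  ─────────────────
  a b c d e f g h


b8, g8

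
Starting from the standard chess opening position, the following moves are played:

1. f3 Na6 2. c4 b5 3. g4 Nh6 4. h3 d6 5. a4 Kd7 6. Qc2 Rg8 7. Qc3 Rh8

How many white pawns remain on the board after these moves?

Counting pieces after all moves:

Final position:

  a b c d e f g h
  ─────────────────
8│♜ · ♝ ♛ · ♝ · ♜│8
7│♟ · ♟ ♚ ♟ ♟ ♟ ♟│7
6│♞ · · ♟ · · · ♞│6
5│· ♟ · · · · · ·│5
4│♙ · ♙ · · · ♙ ·│4
3│· · ♕ · · ♙ · ♙│3
2│· ♙ · ♙ ♙ · · ·│2
1│♖ ♘ ♗ · ♔ ♗ ♘ ♖│1
  ─────────────────
  a b c d e f g h


8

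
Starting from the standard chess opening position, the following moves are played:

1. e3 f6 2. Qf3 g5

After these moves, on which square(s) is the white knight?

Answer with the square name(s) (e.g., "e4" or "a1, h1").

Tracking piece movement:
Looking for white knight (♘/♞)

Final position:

  a b c d e f g h
  ─────────────────
8│♜ ♞ ♝ ♛ ♚ ♝ ♞ ♜│8
7│♟ ♟ ♟ ♟ ♟ · · ♟│7
6│· · · · · ♟ · ·│6
5│· · · · · · ♟ ·│5
4│· · · · · · · ·│4
3│· · · · ♙ ♕ · ·│3
2│♙ ♙ ♙ ♙ · ♙ ♙ ♙│2
1│♖ ♘ ♗ · ♔ ♗ ♘ ♖│1
  ─────────────────
  a b c d e f g h


b1, g1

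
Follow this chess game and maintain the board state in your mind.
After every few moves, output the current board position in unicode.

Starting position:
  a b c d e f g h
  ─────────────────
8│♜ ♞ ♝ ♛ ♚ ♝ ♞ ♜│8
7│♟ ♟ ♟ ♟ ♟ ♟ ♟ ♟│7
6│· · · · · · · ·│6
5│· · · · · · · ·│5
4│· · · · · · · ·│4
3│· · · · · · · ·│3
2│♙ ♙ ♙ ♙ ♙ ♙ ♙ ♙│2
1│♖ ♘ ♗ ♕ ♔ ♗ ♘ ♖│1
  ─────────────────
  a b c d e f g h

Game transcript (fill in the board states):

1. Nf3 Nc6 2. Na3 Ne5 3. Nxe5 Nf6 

  a b c d e f g h
  ─────────────────
8│♜ · ♝ ♛ ♚ ♝ · ♜│8
7│♟ ♟ ♟ ♟ ♟ ♟ ♟ ♟│7
6│· · · · · ♞ · ·│6
5│· · · · ♘ · · ·│5
4│· · · · · · · ·│4
3│♘ · · · · · · ·│3
2│♙ ♙ ♙ ♙ ♙ ♙ ♙ ♙│2
1│♖ · ♗ ♕ ♔ ♗ · ♖│1
  ─────────────────
  a b c d e f g h

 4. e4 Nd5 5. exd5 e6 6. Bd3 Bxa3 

  a b c d e f g h
  ─────────────────
8│♜ · ♝ ♛ ♚ · · ♜│8
7│♟ ♟ ♟ ♟ · ♟ ♟ ♟│7
6│· · · · ♟ · · ·│6
5│· · · ♙ ♘ · · ·│5
4│· · · · · · · ·│4
3│♝ · · ♗ · · · ·│3
2│♙ ♙ ♙ ♙ · ♙ ♙ ♙│2
1│♖ · ♗ ♕ ♔ · · ♖│1
  ─────────────────
  a b c d e f g h

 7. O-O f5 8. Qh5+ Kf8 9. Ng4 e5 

  a b c d e f g h
  ─────────────────
8│♜ · ♝ ♛ · ♚ · ♜│8
7│♟ ♟ ♟ ♟ · · ♟ ♟│7
6│· · · · · · · ·│6
5│· · · ♙ ♟ ♟ · ♕│5
4│· · · · · · ♘ ·│4
3│♝ · · ♗ · · · ·│3
2│♙ ♙ ♙ ♙ · ♙ ♙ ♙│2
1│♖ · ♗ · · ♖ ♔ ·│1
  ─────────────────
  a b c d e f g h

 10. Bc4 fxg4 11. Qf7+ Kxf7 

  a b c d e f g h
  ─────────────────
8│♜ · ♝ ♛ · · · ♜│8
7│♟ ♟ ♟ ♟ · ♚ ♟ ♟│7
6│· · · · · · · ·│6
5│· · · ♙ ♟ · · ·│5
4│· · ♗ · · · ♟ ·│4
3│♝ · · · · · · ·│3
2│♙ ♙ ♙ ♙ · ♙ ♙ ♙│2
1│♖ · ♗ · · ♖ ♔ ·│1
  ─────────────────
  a b c d e f g h


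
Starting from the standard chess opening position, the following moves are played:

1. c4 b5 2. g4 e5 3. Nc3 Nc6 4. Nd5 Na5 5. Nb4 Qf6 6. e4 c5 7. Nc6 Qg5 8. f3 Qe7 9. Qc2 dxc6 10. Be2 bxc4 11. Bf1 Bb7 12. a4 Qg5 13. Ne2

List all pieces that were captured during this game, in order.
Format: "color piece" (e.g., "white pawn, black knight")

Tracking captures:
  dxc6: captured white knight
  bxc4: captured white pawn

white knight, white pawn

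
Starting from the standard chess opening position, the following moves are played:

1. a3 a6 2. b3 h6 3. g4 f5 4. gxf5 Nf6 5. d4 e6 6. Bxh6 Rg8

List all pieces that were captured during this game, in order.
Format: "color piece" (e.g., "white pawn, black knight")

Tracking captures:
  gxf5: captured black pawn
  Bxh6: captured black pawn

black pawn, black pawn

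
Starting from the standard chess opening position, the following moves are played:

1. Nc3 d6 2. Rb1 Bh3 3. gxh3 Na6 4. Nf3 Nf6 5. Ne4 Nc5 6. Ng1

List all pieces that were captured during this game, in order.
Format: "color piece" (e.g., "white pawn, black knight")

Tracking captures:
  gxh3: captured black bishop

black bishop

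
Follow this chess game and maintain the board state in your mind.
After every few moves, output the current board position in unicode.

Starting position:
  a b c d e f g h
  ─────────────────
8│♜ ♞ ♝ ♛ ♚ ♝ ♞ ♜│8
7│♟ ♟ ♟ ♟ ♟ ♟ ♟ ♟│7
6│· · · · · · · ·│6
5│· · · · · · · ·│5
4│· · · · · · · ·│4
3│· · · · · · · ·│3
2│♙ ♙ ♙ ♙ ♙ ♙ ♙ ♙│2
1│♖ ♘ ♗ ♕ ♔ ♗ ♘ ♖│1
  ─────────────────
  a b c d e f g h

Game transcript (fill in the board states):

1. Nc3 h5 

  a b c d e f g h
  ─────────────────
8│♜ ♞ ♝ ♛ ♚ ♝ ♞ ♜│8
7│♟ ♟ ♟ ♟ ♟ ♟ ♟ ·│7
6│· · · · · · · ·│6
5│· · · · · · · ♟│5
4│· · · · · · · ·│4
3│· · ♘ · · · · ·│3
2│♙ ♙ ♙ ♙ ♙ ♙ ♙ ♙│2
1│♖ · ♗ ♕ ♔ ♗ ♘ ♖│1
  ─────────────────
  a b c d e f g h

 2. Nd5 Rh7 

  a b c d e f g h
  ─────────────────
8│♜ ♞ ♝ ♛ ♚ ♝ ♞ ·│8
7│♟ ♟ ♟ ♟ ♟ ♟ ♟ ♜│7
6│· · · · · · · ·│6
5│· · · ♘ · · · ♟│5
4│· · · · · · · ·│4
3│· · · · · · · ·│3
2│♙ ♙ ♙ ♙ ♙ ♙ ♙ ♙│2
1│♖ · ♗ ♕ ♔ ♗ ♘ ♖│1
  ─────────────────
  a b c d e f g h

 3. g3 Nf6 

  a b c d e f g h
  ─────────────────
8│♜ ♞ ♝ ♛ ♚ ♝ · ·│8
7│♟ ♟ ♟ ♟ ♟ ♟ ♟ ♜│7
6│· · · · · ♞ · ·│6
5│· · · ♘ · · · ♟│5
4│· · · · · · · ·│4
3│· · · · · · ♙ ·│3
2│♙ ♙ ♙ ♙ ♙ ♙ · ♙│2
1│♖ · ♗ ♕ ♔ ♗ ♘ ♖│1
  ─────────────────
  a b c d e f g h

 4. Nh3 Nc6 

  a b c d e f g h
  ─────────────────
8│♜ · ♝ ♛ ♚ ♝ · ·│8
7│♟ ♟ ♟ ♟ ♟ ♟ ♟ ♜│7
6│· · ♞ · · ♞ · ·│6
5│· · · ♘ · · · ♟│5
4│· · · · · · · ·│4
3│· · · · · · ♙ ♘│3
2│♙ ♙ ♙ ♙ ♙ ♙ · ♙│2
1│♖ · ♗ ♕ ♔ ♗ · ♖│1
  ─────────────────
  a b c d e f g h



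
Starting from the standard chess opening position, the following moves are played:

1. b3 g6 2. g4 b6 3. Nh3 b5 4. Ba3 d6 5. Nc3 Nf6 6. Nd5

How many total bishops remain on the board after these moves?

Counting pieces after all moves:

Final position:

  a b c d e f g h
  ─────────────────
8│♜ ♞ ♝ ♛ ♚ ♝ · ♜│8
7│♟ · ♟ · ♟ ♟ · ♟│7
6│· · · ♟ · ♞ ♟ ·│6
5│· ♟ · ♘ · · · ·│5
4│· · · · · · ♙ ·│4
3│♗ ♙ · · · · · ♘│3
2│♙ · ♙ ♙ ♙ ♙ · ♙│2
1│♖ · · ♕ ♔ ♗ · ♖│1
  ─────────────────
  a b c d e f g h


4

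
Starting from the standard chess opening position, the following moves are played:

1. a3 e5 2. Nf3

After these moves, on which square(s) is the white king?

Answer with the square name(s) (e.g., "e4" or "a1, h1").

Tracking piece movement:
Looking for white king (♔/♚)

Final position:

  a b c d e f g h
  ─────────────────
8│♜ ♞ ♝ ♛ ♚ ♝ ♞ ♜│8
7│♟ ♟ ♟ ♟ · ♟ ♟ ♟│7
6│· · · · · · · ·│6
5│· · · · ♟ · · ·│5
4│· · · · · · · ·│4
3│♙ · · · · ♘ · ·│3
2│· ♙ ♙ ♙ ♙ ♙ ♙ ♙│2
1│♖ ♘ ♗ ♕ ♔ ♗ · ♖│1
  ─────────────────
  a b c d e f g h


e1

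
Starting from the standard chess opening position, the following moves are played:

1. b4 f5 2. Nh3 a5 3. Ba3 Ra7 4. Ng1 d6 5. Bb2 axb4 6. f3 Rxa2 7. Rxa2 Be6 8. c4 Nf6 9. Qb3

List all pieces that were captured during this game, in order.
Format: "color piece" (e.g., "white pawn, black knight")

Tracking captures:
  axb4: captured white pawn
  Rxa2: captured white pawn
  Rxa2: captured black rook

white pawn, white pawn, black rook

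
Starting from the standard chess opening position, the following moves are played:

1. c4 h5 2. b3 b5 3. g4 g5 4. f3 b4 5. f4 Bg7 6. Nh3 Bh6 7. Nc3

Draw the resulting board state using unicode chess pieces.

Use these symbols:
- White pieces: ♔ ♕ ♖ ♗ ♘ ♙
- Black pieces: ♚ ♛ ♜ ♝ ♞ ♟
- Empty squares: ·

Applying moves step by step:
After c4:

♜ ♞ ♝ ♛ ♚ ♝ ♞ ♜
♟ ♟ ♟ ♟ ♟ ♟ ♟ ♟
· · · · · · · ·
· · · · · · · ·
· · ♙ · · · · ·
· · · · · · · ·
♙ ♙ · ♙ ♙ ♙ ♙ ♙
♖ ♘ ♗ ♕ ♔ ♗ ♘ ♖


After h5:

♜ ♞ ♝ ♛ ♚ ♝ ♞ ♜
♟ ♟ ♟ ♟ ♟ ♟ ♟ ·
· · · · · · · ·
· · · · · · · ♟
· · ♙ · · · · ·
· · · · · · · ·
♙ ♙ · ♙ ♙ ♙ ♙ ♙
♖ ♘ ♗ ♕ ♔ ♗ ♘ ♖


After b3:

♜ ♞ ♝ ♛ ♚ ♝ ♞ ♜
♟ ♟ ♟ ♟ ♟ ♟ ♟ ·
· · · · · · · ·
· · · · · · · ♟
· · ♙ · · · · ·
· ♙ · · · · · ·
♙ · · ♙ ♙ ♙ ♙ ♙
♖ ♘ ♗ ♕ ♔ ♗ ♘ ♖


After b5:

♜ ♞ ♝ ♛ ♚ ♝ ♞ ♜
♟ · ♟ ♟ ♟ ♟ ♟ ·
· · · · · · · ·
· ♟ · · · · · ♟
· · ♙ · · · · ·
· ♙ · · · · · ·
♙ · · ♙ ♙ ♙ ♙ ♙
♖ ♘ ♗ ♕ ♔ ♗ ♘ ♖


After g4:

♜ ♞ ♝ ♛ ♚ ♝ ♞ ♜
♟ · ♟ ♟ ♟ ♟ ♟ ·
· · · · · · · ·
· ♟ · · · · · ♟
· · ♙ · · · ♙ ·
· ♙ · · · · · ·
♙ · · ♙ ♙ ♙ · ♙
♖ ♘ ♗ ♕ ♔ ♗ ♘ ♖


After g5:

♜ ♞ ♝ ♛ ♚ ♝ ♞ ♜
♟ · ♟ ♟ ♟ ♟ · ·
· · · · · · · ·
· ♟ · · · · ♟ ♟
· · ♙ · · · ♙ ·
· ♙ · · · · · ·
♙ · · ♙ ♙ ♙ · ♙
♖ ♘ ♗ ♕ ♔ ♗ ♘ ♖


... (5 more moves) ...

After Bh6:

♜ ♞ ♝ ♛ ♚ · ♞ ♜
♟ · ♟ ♟ ♟ ♟ · ·
· · · · · · · ♝
· · · · · · ♟ ♟
· ♟ ♙ · · ♙ ♙ ·
· ♙ · · · · · ♘
♙ · · ♙ ♙ · · ♙
♖ ♘ ♗ ♕ ♔ ♗ · ♖


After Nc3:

♜ ♞ ♝ ♛ ♚ · ♞ ♜
♟ · ♟ ♟ ♟ ♟ · ·
· · · · · · · ♝
· · · · · · ♟ ♟
· ♟ ♙ · · ♙ ♙ ·
· ♙ ♘ · · · · ♘
♙ · · ♙ ♙ · · ♙
♖ · ♗ ♕ ♔ ♗ · ♖



  a b c d e f g h
  ─────────────────
8│♜ ♞ ♝ ♛ ♚ · ♞ ♜│8
7│♟ · ♟ ♟ ♟ ♟ · ·│7
6│· · · · · · · ♝│6
5│· · · · · · ♟ ♟│5
4│· ♟ ♙ · · ♙ ♙ ·│4
3│· ♙ ♘ · · · · ♘│3
2│♙ · · ♙ ♙ · · ♙│2
1│♖ · ♗ ♕ ♔ ♗ · ♖│1
  ─────────────────
  a b c d e f g h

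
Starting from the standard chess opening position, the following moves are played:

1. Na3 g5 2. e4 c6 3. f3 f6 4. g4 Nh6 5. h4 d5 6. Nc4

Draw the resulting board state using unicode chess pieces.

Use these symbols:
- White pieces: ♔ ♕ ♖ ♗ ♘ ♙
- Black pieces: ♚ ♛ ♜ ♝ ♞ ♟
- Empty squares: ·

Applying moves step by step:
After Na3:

♜ ♞ ♝ ♛ ♚ ♝ ♞ ♜
♟ ♟ ♟ ♟ ♟ ♟ ♟ ♟
· · · · · · · ·
· · · · · · · ·
· · · · · · · ·
♘ · · · · · · ·
♙ ♙ ♙ ♙ ♙ ♙ ♙ ♙
♖ · ♗ ♕ ♔ ♗ ♘ ♖


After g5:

♜ ♞ ♝ ♛ ♚ ♝ ♞ ♜
♟ ♟ ♟ ♟ ♟ ♟ · ♟
· · · · · · · ·
· · · · · · ♟ ·
· · · · · · · ·
♘ · · · · · · ·
♙ ♙ ♙ ♙ ♙ ♙ ♙ ♙
♖ · ♗ ♕ ♔ ♗ ♘ ♖


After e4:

♜ ♞ ♝ ♛ ♚ ♝ ♞ ♜
♟ ♟ ♟ ♟ ♟ ♟ · ♟
· · · · · · · ·
· · · · · · ♟ ·
· · · · ♙ · · ·
♘ · · · · · · ·
♙ ♙ ♙ ♙ · ♙ ♙ ♙
♖ · ♗ ♕ ♔ ♗ ♘ ♖


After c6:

♜ ♞ ♝ ♛ ♚ ♝ ♞ ♜
♟ ♟ · ♟ ♟ ♟ · ♟
· · ♟ · · · · ·
· · · · · · ♟ ·
· · · · ♙ · · ·
♘ · · · · · · ·
♙ ♙ ♙ ♙ · ♙ ♙ ♙
♖ · ♗ ♕ ♔ ♗ ♘ ♖


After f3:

♜ ♞ ♝ ♛ ♚ ♝ ♞ ♜
♟ ♟ · ♟ ♟ ♟ · ♟
· · ♟ · · · · ·
· · · · · · ♟ ·
· · · · ♙ · · ·
♘ · · · · ♙ · ·
♙ ♙ ♙ ♙ · · ♙ ♙
♖ · ♗ ♕ ♔ ♗ ♘ ♖


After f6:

♜ ♞ ♝ ♛ ♚ ♝ ♞ ♜
♟ ♟ · ♟ ♟ · · ♟
· · ♟ · · ♟ · ·
· · · · · · ♟ ·
· · · · ♙ · · ·
♘ · · · · ♙ · ·
♙ ♙ ♙ ♙ · · ♙ ♙
♖ · ♗ ♕ ♔ ♗ ♘ ♖


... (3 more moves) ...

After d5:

♜ ♞ ♝ ♛ ♚ ♝ · ♜
♟ ♟ · · ♟ · · ♟
· · ♟ · · ♟ · ♞
· · · ♟ · · ♟ ·
· · · · ♙ · ♙ ♙
♘ · · · · ♙ · ·
♙ ♙ ♙ ♙ · · · ·
♖ · ♗ ♕ ♔ ♗ ♘ ♖


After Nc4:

♜ ♞ ♝ ♛ ♚ ♝ · ♜
♟ ♟ · · ♟ · · ♟
· · ♟ · · ♟ · ♞
· · · ♟ · · ♟ ·
· · ♘ · ♙ · ♙ ♙
· · · · · ♙ · ·
♙ ♙ ♙ ♙ · · · ·
♖ · ♗ ♕ ♔ ♗ ♘ ♖



  a b c d e f g h
  ─────────────────
8│♜ ♞ ♝ ♛ ♚ ♝ · ♜│8
7│♟ ♟ · · ♟ · · ♟│7
6│· · ♟ · · ♟ · ♞│6
5│· · · ♟ · · ♟ ·│5
4│· · ♘ · ♙ · ♙ ♙│4
3│· · · · · ♙ · ·│3
2│♙ ♙ ♙ ♙ · · · ·│2
1│♖ · ♗ ♕ ♔ ♗ ♘ ♖│1
  ─────────────────
  a b c d e f g h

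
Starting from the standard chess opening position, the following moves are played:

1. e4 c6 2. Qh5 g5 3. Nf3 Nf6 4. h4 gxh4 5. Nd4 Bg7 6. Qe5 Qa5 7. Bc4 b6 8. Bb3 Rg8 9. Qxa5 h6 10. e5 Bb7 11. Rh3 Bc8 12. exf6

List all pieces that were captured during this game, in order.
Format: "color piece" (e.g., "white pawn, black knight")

Tracking captures:
  gxh4: captured white pawn
  Qxa5: captured black queen
  exf6: captured black knight

white pawn, black queen, black knight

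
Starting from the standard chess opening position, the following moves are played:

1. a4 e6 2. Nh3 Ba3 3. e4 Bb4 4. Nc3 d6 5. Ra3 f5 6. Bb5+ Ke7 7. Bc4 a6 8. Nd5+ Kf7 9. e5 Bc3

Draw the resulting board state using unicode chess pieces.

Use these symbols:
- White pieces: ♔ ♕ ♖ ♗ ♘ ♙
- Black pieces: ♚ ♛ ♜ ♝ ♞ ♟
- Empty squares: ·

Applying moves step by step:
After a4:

♜ ♞ ♝ ♛ ♚ ♝ ♞ ♜
♟ ♟ ♟ ♟ ♟ ♟ ♟ ♟
· · · · · · · ·
· · · · · · · ·
♙ · · · · · · ·
· · · · · · · ·
· ♙ ♙ ♙ ♙ ♙ ♙ ♙
♖ ♘ ♗ ♕ ♔ ♗ ♘ ♖


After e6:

♜ ♞ ♝ ♛ ♚ ♝ ♞ ♜
♟ ♟ ♟ ♟ · ♟ ♟ ♟
· · · · ♟ · · ·
· · · · · · · ·
♙ · · · · · · ·
· · · · · · · ·
· ♙ ♙ ♙ ♙ ♙ ♙ ♙
♖ ♘ ♗ ♕ ♔ ♗ ♘ ♖


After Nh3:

♜ ♞ ♝ ♛ ♚ ♝ ♞ ♜
♟ ♟ ♟ ♟ · ♟ ♟ ♟
· · · · ♟ · · ·
· · · · · · · ·
♙ · · · · · · ·
· · · · · · · ♘
· ♙ ♙ ♙ ♙ ♙ ♙ ♙
♖ ♘ ♗ ♕ ♔ ♗ · ♖


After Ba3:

♜ ♞ ♝ ♛ ♚ · ♞ ♜
♟ ♟ ♟ ♟ · ♟ ♟ ♟
· · · · ♟ · · ·
· · · · · · · ·
♙ · · · · · · ·
♝ · · · · · · ♘
· ♙ ♙ ♙ ♙ ♙ ♙ ♙
♖ ♘ ♗ ♕ ♔ ♗ · ♖


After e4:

♜ ♞ ♝ ♛ ♚ · ♞ ♜
♟ ♟ ♟ ♟ · ♟ ♟ ♟
· · · · ♟ · · ·
· · · · · · · ·
♙ · · · ♙ · · ·
♝ · · · · · · ♘
· ♙ ♙ ♙ · ♙ ♙ ♙
♖ ♘ ♗ ♕ ♔ ♗ · ♖


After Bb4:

♜ ♞ ♝ ♛ ♚ · ♞ ♜
♟ ♟ ♟ ♟ · ♟ ♟ ♟
· · · · ♟ · · ·
· · · · · · · ·
♙ ♝ · · ♙ · · ·
· · · · · · · ♘
· ♙ ♙ ♙ · ♙ ♙ ♙
♖ ♘ ♗ ♕ ♔ ♗ · ♖


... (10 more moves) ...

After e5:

♜ ♞ ♝ ♛ · · ♞ ♜
· ♟ ♟ · · ♚ ♟ ♟
♟ · · ♟ ♟ · · ·
· · · ♘ ♙ ♟ · ·
♙ ♝ ♗ · · · · ·
♖ · · · · · · ♘
· ♙ ♙ ♙ · ♙ ♙ ♙
· · ♗ ♕ ♔ · · ♖


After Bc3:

♜ ♞ ♝ ♛ · · ♞ ♜
· ♟ ♟ · · ♚ ♟ ♟
♟ · · ♟ ♟ · · ·
· · · ♘ ♙ ♟ · ·
♙ · ♗ · · · · ·
♖ · ♝ · · · · ♘
· ♙ ♙ ♙ · ♙ ♙ ♙
· · ♗ ♕ ♔ · · ♖



  a b c d e f g h
  ─────────────────
8│♜ ♞ ♝ ♛ · · ♞ ♜│8
7│· ♟ ♟ · · ♚ ♟ ♟│7
6│♟ · · ♟ ♟ · · ·│6
5│· · · ♘ ♙ ♟ · ·│5
4│♙ · ♗ · · · · ·│4
3│♖ · ♝ · · · · ♘│3
2│· ♙ ♙ ♙ · ♙ ♙ ♙│2
1│· · ♗ ♕ ♔ · · ♖│1
  ─────────────────
  a b c d e f g h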